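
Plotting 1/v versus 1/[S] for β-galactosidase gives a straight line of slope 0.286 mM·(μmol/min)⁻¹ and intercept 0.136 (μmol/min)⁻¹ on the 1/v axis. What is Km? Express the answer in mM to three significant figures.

y-intercept = 1/Vmax ⇒ Vmax = 7.35 μmol/min; slope = Km/Vmax ⇒ Km = slope × Vmax.
Km = 0.286 × 7.35 = 2.10 mM.

2.10 mM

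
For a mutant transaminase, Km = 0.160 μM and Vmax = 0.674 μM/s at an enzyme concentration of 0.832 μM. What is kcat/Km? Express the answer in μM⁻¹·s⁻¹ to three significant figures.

kcat = Vmax/[E]total = 0.674/0.832 = 0.810 s⁻¹.
kcat/Km = 0.810/0.160 = 5.06 μM⁻¹·s⁻¹.

5.06 μM⁻¹·s⁻¹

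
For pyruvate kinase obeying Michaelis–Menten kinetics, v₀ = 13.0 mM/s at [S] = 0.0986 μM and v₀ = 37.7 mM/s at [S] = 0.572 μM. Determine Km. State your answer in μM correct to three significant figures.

In reciprocal form, 1/v = (Km/Vmax)·(1/[S]) + 1/Vmax. The two points give (1/[S], 1/v) = (10.14, 0.07692) and (1.748, 0.02653).
Slope = (0.07692 − 0.02653)/(10.14 − 1.748) = 0.006004; intercept = 0.07692 − 0.006004×10.14 = 0.01603.
Vmax = 1/intercept = 62.4 mM/s; Km = slope × Vmax = 0.006004 × 62.4 = 0.375 μM.

0.375 μM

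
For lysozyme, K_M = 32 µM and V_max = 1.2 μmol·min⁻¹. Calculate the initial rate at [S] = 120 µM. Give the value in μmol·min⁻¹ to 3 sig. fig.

0.947 μmol·min⁻¹

[S]/(Km+[S]) = 120/152.0 = 0.7895, the fractional saturation.
v = 0.7895 × Vmax = 0.7895 × 1.2 = 0.947 μmol·min⁻¹.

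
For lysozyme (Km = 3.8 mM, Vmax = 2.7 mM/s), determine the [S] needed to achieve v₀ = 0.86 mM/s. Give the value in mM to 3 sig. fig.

1.78 mM

Rearranging v = Vmax[S]/(Km+[S]) gives [S] = Km·v/(Vmax − v).
[S] = 3.8 × 0.86 / (2.7 − 0.86) = 3.268/1.840 = 1.78 mM.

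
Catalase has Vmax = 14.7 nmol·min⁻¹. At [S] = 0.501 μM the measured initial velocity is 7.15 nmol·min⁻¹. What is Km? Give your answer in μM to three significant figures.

0.529 μM

v/Vmax = 7.15/14.7 = 0.4864 = [S]/(Km+[S]).
So Km + [S] = [S]/0.4864 = 1.030 μM, giving Km = 1.030 − 0.501 = 0.529 μM.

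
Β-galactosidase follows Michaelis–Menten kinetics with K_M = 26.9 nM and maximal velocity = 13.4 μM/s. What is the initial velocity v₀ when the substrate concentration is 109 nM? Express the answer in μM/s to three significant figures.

[S]/(Km+[S]) = 109/135.9 = 0.8021, the fractional saturation.
v = 0.8021 × Vmax = 0.8021 × 13.4 = 10.7 μM/s.

10.7 μM/s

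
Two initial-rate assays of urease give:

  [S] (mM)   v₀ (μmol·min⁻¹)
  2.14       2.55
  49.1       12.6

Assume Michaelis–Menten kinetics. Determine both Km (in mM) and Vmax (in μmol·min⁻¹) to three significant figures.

From v = Vmax[S]/(Km+[S]), each point gives Vmax = v(Km+[S])/[S].
Equating: 2.55(Km+2.14)/2.14 = 12.6(Km+49.1)/49.1.
1.192·Km + 2.55 = 0.2566·Km + 12.6, so (1.192 − 0.2566)·Km = 12.6 − 2.55.
Km = 10.05/0.9350 = 10.7 mM; then Vmax = 2.55(10.7+2.14)/2.14 = 15.4 μmol·min⁻¹.

Km = 10.7 mM; Vmax = 15.4 μmol·min⁻¹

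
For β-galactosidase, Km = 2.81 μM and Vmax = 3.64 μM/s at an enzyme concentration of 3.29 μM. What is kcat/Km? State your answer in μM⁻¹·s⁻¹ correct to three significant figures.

0.394 μM⁻¹·s⁻¹

kcat = Vmax/[E]total = 3.64/3.29 = 1.11 s⁻¹.
kcat/Km = 1.11/2.81 = 0.394 μM⁻¹·s⁻¹.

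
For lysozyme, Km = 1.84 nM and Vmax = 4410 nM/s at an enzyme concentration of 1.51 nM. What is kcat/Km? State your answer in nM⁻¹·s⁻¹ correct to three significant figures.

kcat = Vmax/[E]total = 4410/1.51 = 2920 s⁻¹.
kcat/Km = 2920/1.84 = 1590 nM⁻¹·s⁻¹.

1590 nM⁻¹·s⁻¹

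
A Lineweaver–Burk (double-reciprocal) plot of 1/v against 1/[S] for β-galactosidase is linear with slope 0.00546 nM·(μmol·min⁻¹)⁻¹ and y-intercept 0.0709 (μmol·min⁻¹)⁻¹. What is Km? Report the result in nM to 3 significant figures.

y-intercept = 1/Vmax ⇒ Vmax = 14.1 μmol·min⁻¹; slope = Km/Vmax ⇒ Km = slope × Vmax.
Km = 0.00546 × 14.1 = 0.0770 nM.

0.0770 nM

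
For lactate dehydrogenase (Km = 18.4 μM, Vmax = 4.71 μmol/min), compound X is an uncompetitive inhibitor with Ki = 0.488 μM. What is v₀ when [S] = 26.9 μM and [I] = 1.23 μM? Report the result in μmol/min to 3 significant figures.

1.12 μmol/min

α = 1 + [I]/Ki = 1 + 1.23/0.488 = 3.520.
For an uncompetitive inhibitor, both parameters are divided by α, giving Vmax/α and Km/α: Km,app = 5.23 μM, Vmax,app = 1.34 μmol/min.
v = Vmax,app·[S]/(Km,app + [S]) = 1.34 × 26.9/(5.23 + 26.9) = 1.12 μmol/min.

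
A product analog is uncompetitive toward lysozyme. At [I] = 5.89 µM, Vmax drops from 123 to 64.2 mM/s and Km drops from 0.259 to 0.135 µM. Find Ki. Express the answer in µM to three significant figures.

6.43 µM

Uncompetitive: Vmax,app = Vmax/α (and Km,app = Km/α) with α = 1 + [I]/Ki.
α = Vmax/Vmax,app = 123/64.2 = 1.916.
Since α = 1 + [I]/Ki, [I]/Ki = 1.916 − 1 = 0.9159 and Ki = 5.89/0.9159 = 6.43 µM.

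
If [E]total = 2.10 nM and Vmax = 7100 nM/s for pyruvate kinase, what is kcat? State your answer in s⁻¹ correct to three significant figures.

kcat = Vmax/[E]total = 7100 nM/s / 2.10 nM = 3380 s⁻¹.

3380 s⁻¹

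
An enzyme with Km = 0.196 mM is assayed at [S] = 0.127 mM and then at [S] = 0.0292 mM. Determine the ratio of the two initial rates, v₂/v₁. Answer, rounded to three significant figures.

0.330

Since Vmax cancels, v₂/v₁ = [S]₂(Km+[S]₁) / [S]₁(Km+[S]₂).
= 0.0292×(0.196+0.127) / (0.127×(0.196+0.0292)) = 0.009432/0.02860 = 0.330.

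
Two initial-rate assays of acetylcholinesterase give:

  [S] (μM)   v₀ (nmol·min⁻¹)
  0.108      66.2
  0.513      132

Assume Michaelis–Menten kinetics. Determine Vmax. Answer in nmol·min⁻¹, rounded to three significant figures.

In reciprocal form, 1/v = (Km/Vmax)·(1/[S]) + 1/Vmax. The two points give (1/[S], 1/v) = (9.259, 0.01511) and (1.949, 0.007576).
Slope = (0.01511 − 0.007576)/(9.259 − 1.949) = 0.001030; intercept = 0.01511 − 0.001030×9.259 = 0.005568.
Vmax = 1/intercept = 180 nmol·min⁻¹; Km = slope × Vmax = 0.001030 × 180 = 0.185 μM.

180 nmol·min⁻¹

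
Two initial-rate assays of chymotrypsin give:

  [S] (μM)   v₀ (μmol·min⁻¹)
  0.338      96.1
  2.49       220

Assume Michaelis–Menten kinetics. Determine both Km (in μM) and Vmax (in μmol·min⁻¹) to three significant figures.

Km = 0.632 μM; Vmax = 276 μmol·min⁻¹

In reciprocal form, 1/v = (Km/Vmax)·(1/[S]) + 1/Vmax. The two points give (1/[S], 1/v) = (2.959, 0.01041) and (0.4016, 0.004545).
Slope = (0.01041 − 0.004545)/(2.959 − 0.4016) = 0.002292; intercept = 0.01041 − 0.002292×2.959 = 0.003625.
Vmax = 1/intercept = 276 μmol·min⁻¹; Km = slope × Vmax = 0.002292 × 276 = 0.632 μM.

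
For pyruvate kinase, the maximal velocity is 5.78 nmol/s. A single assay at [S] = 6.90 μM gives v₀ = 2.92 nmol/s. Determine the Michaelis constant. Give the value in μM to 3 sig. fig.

v/Vmax = 2.92/5.78 = 0.5052 = [S]/(Km+[S]).
So Km + [S] = [S]/0.5052 = 13.66 μM, giving Km = 13.66 − 6.90 = 6.76 μM.

6.76 μM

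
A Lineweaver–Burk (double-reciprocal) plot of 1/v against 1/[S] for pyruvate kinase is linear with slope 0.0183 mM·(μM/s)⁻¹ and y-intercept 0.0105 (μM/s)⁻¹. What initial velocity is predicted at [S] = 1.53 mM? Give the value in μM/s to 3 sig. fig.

44.5 μM/s

The y-intercept is 1/Vmax, so Vmax = 1/0.0105 = 95.2 μM/s.
The slope is Km/Vmax, so Km = 0.0183 × 95.2 = 1.74 mM.
Then v = 95.2 × 1.53/(1.74 + 1.53) = 44.5 μM/s.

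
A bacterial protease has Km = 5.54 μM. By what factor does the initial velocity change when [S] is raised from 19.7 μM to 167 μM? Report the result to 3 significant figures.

1.24

Since Vmax cancels, v₂/v₁ = [S]₂(Km+[S]₁) / [S]₁(Km+[S]₂).
= 167×(5.54+19.7) / (19.7×(5.54+167)) = 4215/3399 = 1.24.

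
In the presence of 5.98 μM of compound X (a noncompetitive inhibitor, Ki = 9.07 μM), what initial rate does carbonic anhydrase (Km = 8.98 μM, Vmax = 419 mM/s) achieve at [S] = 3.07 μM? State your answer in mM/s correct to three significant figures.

64.3 mM/s

With α = 1 + [I]/Ki = 1 + 5.98/9.07 = 1.659, the noncompetitive rate law is v = (Vmax/α)·[S] / (Km + [S]).
v = (419/1.659)×3.07 / (8.98 + 3.07) = 775.2/12.05 = 64.3 mM/s.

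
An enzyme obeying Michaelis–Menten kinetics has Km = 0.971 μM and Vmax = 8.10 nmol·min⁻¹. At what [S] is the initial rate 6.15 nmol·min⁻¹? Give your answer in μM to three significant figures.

3.06 μM

Rearranging v = Vmax[S]/(Km+[S]) gives [S] = Km·v/(Vmax − v).
[S] = 0.971 × 6.15 / (8.10 − 6.15) = 5.972/1.950 = 3.06 μM.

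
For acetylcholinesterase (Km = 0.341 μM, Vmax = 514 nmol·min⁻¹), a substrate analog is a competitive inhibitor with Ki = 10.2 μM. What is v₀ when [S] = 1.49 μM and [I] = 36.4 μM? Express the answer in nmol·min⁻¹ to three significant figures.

α = 1 + [I]/Ki = 1 + 36.4/10.2 = 4.569.
For a competitive inhibitor, Vmax is unchanged and the apparent Km becomes α·Km: Km,app = 1.56 μM, Vmax,app = 514 nmol·min⁻¹.
v = Vmax,app·[S]/(Km,app + [S]) = 514 × 1.49/(1.56 + 1.49) = 251 nmol·min⁻¹.

251 nmol·min⁻¹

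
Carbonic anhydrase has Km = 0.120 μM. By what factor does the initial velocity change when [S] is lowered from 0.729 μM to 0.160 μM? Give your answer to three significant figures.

0.665

The fractional saturations are [S]/(Km+[S]) = 0.729/0.8490 = 0.8587 and 0.160/0.2800 = 0.5714.
v₂/v₁ is just their ratio: 0.5714/0.8587 = 0.665.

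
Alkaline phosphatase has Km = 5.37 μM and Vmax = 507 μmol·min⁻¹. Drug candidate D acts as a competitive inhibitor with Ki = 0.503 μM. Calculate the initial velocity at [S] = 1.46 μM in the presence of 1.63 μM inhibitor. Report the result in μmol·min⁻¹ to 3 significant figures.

With α = 1 + [I]/Ki = 1 + 1.63/0.503 = 4.241, the competitive rate law is v = Vmax[S] / (αKm + [S]).
v = 507×1.46 / (4.241×5.37 + 1.46) = 740.2/24.23 = 30.5 μmol·min⁻¹.

30.5 μmol·min⁻¹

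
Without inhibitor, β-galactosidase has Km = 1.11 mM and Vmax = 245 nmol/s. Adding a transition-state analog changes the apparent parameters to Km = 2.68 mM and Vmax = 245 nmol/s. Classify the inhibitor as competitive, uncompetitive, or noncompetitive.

competitive

Km increases (1.11 → 2.68 mM) while Vmax is unchanged — the hallmark of competitive inhibition.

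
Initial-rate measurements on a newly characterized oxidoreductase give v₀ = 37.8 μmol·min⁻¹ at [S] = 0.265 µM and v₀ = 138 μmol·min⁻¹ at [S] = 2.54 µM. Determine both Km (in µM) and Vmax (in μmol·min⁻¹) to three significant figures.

In reciprocal form, 1/v = (Km/Vmax)·(1/[S]) + 1/Vmax. The two points give (1/[S], 1/v) = (3.774, 0.02646) and (0.3937, 0.007246).
Slope = (0.02646 − 0.007246)/(3.774 − 0.3937) = 0.005683; intercept = 0.02646 − 0.005683×3.774 = 0.005009.
Vmax = 1/intercept = 200 μmol·min⁻¹; Km = slope × Vmax = 0.005683 × 200 = 1.13 µM.

Km = 1.13 µM; Vmax = 200 μmol·min⁻¹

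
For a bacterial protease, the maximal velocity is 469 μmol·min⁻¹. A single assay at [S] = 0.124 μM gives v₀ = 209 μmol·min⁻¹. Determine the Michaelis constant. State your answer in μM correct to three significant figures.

v/Vmax = 209/469 = 0.4456 = [S]/(Km+[S]).
So Km + [S] = [S]/0.4456 = 0.2783 μM, giving Km = 0.2783 − 0.124 = 0.154 μM.

0.154 μM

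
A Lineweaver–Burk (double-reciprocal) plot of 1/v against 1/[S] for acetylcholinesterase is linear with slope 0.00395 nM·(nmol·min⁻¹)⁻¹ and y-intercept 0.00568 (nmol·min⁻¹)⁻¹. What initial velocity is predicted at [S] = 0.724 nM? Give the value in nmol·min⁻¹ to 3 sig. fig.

The y-intercept is 1/Vmax, so Vmax = 1/0.00568 = 176 nmol·min⁻¹.
The slope is Km/Vmax, so Km = 0.00395 × 176 = 0.695 nM.
Then v = 176 × 0.724/(0.695 + 0.724) = 89.8 nmol·min⁻¹.

89.8 nmol·min⁻¹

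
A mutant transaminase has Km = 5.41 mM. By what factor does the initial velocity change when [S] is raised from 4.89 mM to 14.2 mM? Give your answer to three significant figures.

1.53

The fractional saturations are [S]/(Km+[S]) = 4.89/10.30 = 0.4748 and 14.2/19.61 = 0.7241.
v₂/v₁ is just their ratio: 0.7241/0.4748 = 1.53.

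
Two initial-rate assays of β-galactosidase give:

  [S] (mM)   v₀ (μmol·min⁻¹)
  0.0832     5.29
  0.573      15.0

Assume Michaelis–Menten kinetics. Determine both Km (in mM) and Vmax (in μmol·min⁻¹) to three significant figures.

From v = Vmax[S]/(Km+[S]), each point gives Vmax = v(Km+[S])/[S].
Equating: 5.29(Km+0.0832)/0.0832 = 15.0(Km+0.573)/0.573.
63.58·Km + 5.29 = 26.18·Km + 15.0, so (63.58 − 26.18)·Km = 15.0 − 5.29.
Km = 9.710/37.40 = 0.260 mM; then Vmax = 5.29(0.260+0.0832)/0.0832 = 21.8 μmol·min⁻¹.

Km = 0.260 mM; Vmax = 21.8 μmol·min⁻¹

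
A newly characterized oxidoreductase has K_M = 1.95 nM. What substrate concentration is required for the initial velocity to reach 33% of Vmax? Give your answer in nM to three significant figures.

0.960 nM

v/Vmax = [S]/(Km+[S]) = 0.33, so [S] = Km·0.33/(1 − 0.33) = 1.95 × 0.4925.
[S] = 0.960 nM.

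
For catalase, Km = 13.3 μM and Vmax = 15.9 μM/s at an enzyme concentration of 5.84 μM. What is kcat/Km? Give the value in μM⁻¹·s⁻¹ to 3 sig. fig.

0.205 μM⁻¹·s⁻¹

kcat = Vmax/[E]total = 15.9/5.84 = 2.72 s⁻¹.
kcat/Km = 2.72/13.3 = 0.205 μM⁻¹·s⁻¹.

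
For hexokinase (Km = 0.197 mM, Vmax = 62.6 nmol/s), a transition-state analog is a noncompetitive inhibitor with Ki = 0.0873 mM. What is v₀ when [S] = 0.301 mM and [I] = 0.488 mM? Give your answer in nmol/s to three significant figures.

α = 1 + [I]/Ki = 1 + 0.488/0.0873 = 6.590.
For a noncompetitive inhibitor, Vmax is reduced to Vmax/α while Km is unchanged: Km,app = 0.197 mM, Vmax,app = 9.50 nmol/s.
v = Vmax,app·[S]/(Km,app + [S]) = 9.50 × 0.301/(0.197 + 0.301) = 5.74 nmol/s.

5.74 nmol/s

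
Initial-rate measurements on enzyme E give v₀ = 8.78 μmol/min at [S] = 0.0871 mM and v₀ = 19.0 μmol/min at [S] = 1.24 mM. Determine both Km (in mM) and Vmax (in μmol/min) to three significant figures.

Km = 0.120 mM; Vmax = 20.8 μmol/min

From v = Vmax[S]/(Km+[S]), each point gives Vmax = v(Km+[S])/[S].
Equating: 8.78(Km+0.0871)/0.0871 = 19.0(Km+1.24)/1.24.
100.8·Km + 8.78 = 15.32·Km + 19.0, so (100.8 − 15.32)·Km = 19.0 − 8.78.
Km = 10.22/85.48 = 0.120 mM; then Vmax = 8.78(0.120+0.0871)/0.0871 = 20.8 μmol/min.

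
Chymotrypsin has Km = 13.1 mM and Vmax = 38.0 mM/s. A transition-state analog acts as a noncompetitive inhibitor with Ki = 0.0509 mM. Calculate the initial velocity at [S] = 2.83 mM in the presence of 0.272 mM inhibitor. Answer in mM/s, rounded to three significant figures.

α = 1 + [I]/Ki = 1 + 0.272/0.0509 = 6.344.
For a noncompetitive inhibitor, Vmax is reduced to Vmax/α while Km is unchanged: Km,app = 13.1 mM, Vmax,app = 5.99 mM/s.
v = Vmax,app·[S]/(Km,app + [S]) = 5.99 × 2.83/(13.1 + 2.83) = 1.06 mM/s.

1.06 mM/s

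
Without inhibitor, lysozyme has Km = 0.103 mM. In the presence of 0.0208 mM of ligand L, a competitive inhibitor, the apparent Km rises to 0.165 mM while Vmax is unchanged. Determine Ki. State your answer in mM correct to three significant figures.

Competitive: Km,app = α·Km with α = 1 + [I]/Ki.
α = Km,app/Km = 0.165/0.103 = 1.602.
Since α = 1 + [I]/Ki, [I]/Ki = 1.602 − 1 = 0.6019 and Ki = 0.0208/0.6019 = 0.0346 mM.

0.0346 mM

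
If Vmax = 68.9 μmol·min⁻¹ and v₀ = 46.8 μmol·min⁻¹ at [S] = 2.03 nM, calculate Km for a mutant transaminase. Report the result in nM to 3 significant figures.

0.959 nM

v/Vmax = 46.8/68.9 = 0.6792 = [S]/(Km+[S]).
So Km + [S] = [S]/0.6792 = 2.989 nM, giving Km = 2.989 − 2.03 = 0.959 nM.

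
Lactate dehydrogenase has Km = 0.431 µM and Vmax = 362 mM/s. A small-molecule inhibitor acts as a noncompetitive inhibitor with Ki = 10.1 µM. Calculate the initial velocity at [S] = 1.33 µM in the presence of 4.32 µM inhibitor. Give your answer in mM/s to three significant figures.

α = 1 + [I]/Ki = 1 + 4.32/10.1 = 1.428.
For a noncompetitive inhibitor, Vmax is reduced to Vmax/α while Km is unchanged: Km,app = 0.431 µM, Vmax,app = 254 mM/s.
v = Vmax,app·[S]/(Km,app + [S]) = 254 × 1.33/(0.431 + 1.33) = 191 mM/s.

191 mM/s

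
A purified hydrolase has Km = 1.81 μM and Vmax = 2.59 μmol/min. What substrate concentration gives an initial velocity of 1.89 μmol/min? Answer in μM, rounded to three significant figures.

Rearranging v = Vmax[S]/(Km+[S]) gives [S] = Km·v/(Vmax − v).
[S] = 1.81 × 1.89 / (2.59 − 1.89) = 3.421/0.7000 = 4.89 μM.

4.89 μM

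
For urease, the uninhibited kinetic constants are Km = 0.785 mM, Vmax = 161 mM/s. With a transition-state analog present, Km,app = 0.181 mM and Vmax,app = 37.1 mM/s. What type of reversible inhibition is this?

uncompetitive

Both Km and Vmax decrease by the same factor (~4.34-fold) — characteristic of uncompetitive inhibition.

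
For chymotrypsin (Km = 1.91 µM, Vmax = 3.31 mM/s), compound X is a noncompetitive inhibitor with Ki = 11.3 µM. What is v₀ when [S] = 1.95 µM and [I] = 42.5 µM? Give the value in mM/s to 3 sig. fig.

α = 1 + [I]/Ki = 1 + 42.5/11.3 = 4.761.
For a noncompetitive inhibitor, Vmax is reduced to Vmax/α while Km is unchanged: Km,app = 1.91 µM, Vmax,app = 0.695 mM/s.
v = Vmax,app·[S]/(Km,app + [S]) = 0.695 × 1.95/(1.91 + 1.95) = 0.351 mM/s.

0.351 mM/s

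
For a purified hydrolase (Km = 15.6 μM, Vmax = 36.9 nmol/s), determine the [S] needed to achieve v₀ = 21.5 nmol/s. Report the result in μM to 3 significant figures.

The required fractional saturation is v/Vmax = 21.5/36.9 = 0.5827.
Then [S]/(Km+[S]) = 0.5827 ⇒ [S] = 15.6 × 0.5827/(1 − 0.5827) = 21.8 μM.

21.8 μM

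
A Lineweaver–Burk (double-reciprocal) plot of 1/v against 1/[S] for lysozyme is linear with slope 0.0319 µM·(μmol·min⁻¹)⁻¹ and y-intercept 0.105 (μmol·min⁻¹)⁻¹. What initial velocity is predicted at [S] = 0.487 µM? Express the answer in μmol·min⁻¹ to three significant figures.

The y-intercept is 1/Vmax, so Vmax = 1/0.105 = 9.52 μmol·min⁻¹.
The slope is Km/Vmax, so Km = 0.0319 × 9.52 = 0.304 µM.
Then v = 9.52 × 0.487/(0.304 + 0.487) = 5.86 μmol·min⁻¹.

5.86 μmol·min⁻¹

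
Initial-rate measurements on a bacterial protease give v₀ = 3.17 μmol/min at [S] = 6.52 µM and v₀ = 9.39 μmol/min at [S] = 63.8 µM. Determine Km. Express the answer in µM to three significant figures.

18.3 µM

From v = Vmax[S]/(Km+[S]), each point gives Vmax = v(Km+[S])/[S].
Equating: 3.17(Km+6.52)/6.52 = 9.39(Km+63.8)/63.8.
0.4862·Km + 3.17 = 0.1472·Km + 9.39, so (0.4862 − 0.1472)·Km = 9.39 − 3.17.
Km = 6.220/0.3390 = 18.3 µM; then Vmax = 3.17(18.3+6.52)/6.52 = 12.1 μmol/min.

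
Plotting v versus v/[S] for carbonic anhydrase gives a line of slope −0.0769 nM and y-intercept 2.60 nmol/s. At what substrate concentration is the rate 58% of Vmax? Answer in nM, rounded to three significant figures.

The Eadie–Hofstee slope gives Km = 0.0769 nM (slope = −Km).
v/Vmax = [S]/(Km+[S]) = 0.58 ⇒ [S] = Km·0.58/(1−0.58) = 0.0769 × 1.381 = 0.106 nM.

0.106 nM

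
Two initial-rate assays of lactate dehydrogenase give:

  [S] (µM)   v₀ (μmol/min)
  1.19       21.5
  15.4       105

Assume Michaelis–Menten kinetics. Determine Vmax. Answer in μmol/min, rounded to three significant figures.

In reciprocal form, 1/v = (Km/Vmax)·(1/[S]) + 1/Vmax. The two points give (1/[S], 1/v) = (0.8403, 0.04651) and (0.06494, 0.009524).
Slope = (0.04651 − 0.009524)/(0.8403 − 0.06494) = 0.04770; intercept = 0.04651 − 0.04770×0.8403 = 0.006426.
Vmax = 1/intercept = 156 μmol/min; Km = slope × Vmax = 0.04770 × 156 = 7.42 µM.

156 μmol/min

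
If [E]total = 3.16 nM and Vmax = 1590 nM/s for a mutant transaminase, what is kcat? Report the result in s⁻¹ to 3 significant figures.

503 s⁻¹

kcat = Vmax/[E]total = 1590 nM/s / 3.16 nM = 503 s⁻¹.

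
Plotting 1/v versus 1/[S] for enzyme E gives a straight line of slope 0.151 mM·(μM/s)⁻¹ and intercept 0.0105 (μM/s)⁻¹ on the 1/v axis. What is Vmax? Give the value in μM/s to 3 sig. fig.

The y-intercept of a Lineweaver–Burk plot equals 1/Vmax, so Vmax = 1/0.0105 = 95.2 μM/s.

95.2 μM/s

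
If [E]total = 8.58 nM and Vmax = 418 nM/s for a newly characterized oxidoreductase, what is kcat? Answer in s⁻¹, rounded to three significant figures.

48.7 s⁻¹

kcat = Vmax/[E]total = 418 nM/s / 8.58 nM = 48.7 s⁻¹.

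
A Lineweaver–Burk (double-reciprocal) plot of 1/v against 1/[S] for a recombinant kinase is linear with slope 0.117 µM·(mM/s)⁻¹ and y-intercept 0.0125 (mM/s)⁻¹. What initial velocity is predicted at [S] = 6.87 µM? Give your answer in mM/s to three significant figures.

33.9 mM/s

The y-intercept is 1/Vmax, so Vmax = 1/0.0125 = 80.0 mM/s.
The slope is Km/Vmax, so Km = 0.117 × 80.0 = 9.36 µM.
Then v = 80.0 × 6.87/(9.36 + 6.87) = 33.9 mM/s.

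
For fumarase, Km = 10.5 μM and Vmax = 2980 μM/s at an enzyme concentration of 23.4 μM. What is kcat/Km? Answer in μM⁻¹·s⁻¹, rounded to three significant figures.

kcat = Vmax/[E]total = 2980/23.4 = 127 s⁻¹.
kcat/Km = 127/10.5 = 12.1 μM⁻¹·s⁻¹.

12.1 μM⁻¹·s⁻¹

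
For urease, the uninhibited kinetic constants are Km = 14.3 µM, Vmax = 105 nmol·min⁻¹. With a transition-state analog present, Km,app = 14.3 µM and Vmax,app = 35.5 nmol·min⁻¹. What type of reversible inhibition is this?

noncompetitive

Vmax decreases (105 → 35.5 nmol·min⁻¹) while Km is unchanged — pure noncompetitive inhibition.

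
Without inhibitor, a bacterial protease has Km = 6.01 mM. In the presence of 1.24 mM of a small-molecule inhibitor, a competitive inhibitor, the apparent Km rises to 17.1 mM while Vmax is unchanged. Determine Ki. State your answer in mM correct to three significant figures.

0.672 mM

Competitive: Km,app = α·Km with α = 1 + [I]/Ki.
α = Km,app/Km = 17.1/6.01 = 2.845.
Since α = 1 + [I]/Ki, [I]/Ki = 2.845 − 1 = 1.845 and Ki = 1.24/1.845 = 0.672 mM.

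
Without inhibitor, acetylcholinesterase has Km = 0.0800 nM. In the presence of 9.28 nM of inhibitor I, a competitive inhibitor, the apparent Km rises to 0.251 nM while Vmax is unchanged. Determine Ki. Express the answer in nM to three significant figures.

4.34 nM

Competitive: Km,app = α·Km with α = 1 + [I]/Ki.
α = Km,app/Km = 0.251/0.0800 = 3.137.
Ki = [I]/(α − 1) = 9.28/2.137 = 4.34 nM.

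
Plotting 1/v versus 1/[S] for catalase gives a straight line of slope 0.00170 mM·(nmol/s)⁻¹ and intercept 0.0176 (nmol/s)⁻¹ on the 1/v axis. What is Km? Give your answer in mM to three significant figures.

0.0966 mM

y-intercept = 1/Vmax ⇒ Vmax = 56.8 nmol/s; slope = Km/Vmax ⇒ Km = slope × Vmax.
Km = 0.00170 × 56.8 = 0.0966 mM.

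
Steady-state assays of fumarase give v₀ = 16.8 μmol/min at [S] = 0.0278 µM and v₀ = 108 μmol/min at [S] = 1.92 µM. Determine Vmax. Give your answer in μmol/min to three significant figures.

117 μmol/min

From v = Vmax[S]/(Km+[S]), each point gives Vmax = v(Km+[S])/[S].
Equating: 16.8(Km+0.0278)/0.0278 = 108(Km+1.92)/1.92.
604.3·Km + 16.8 = 56.25·Km + 108, so (604.3 − 56.25)·Km = 108 − 16.8.
Km = 91.20/548.1 = 0.166 µM; then Vmax = 16.8(0.166+0.0278)/0.0278 = 117 μmol/min.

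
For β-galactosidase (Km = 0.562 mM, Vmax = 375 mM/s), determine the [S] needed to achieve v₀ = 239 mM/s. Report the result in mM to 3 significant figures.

Rearranging v = Vmax[S]/(Km+[S]) gives [S] = Km·v/(Vmax − v).
[S] = 0.562 × 239 / (375 − 239) = 134.3/136.0 = 0.988 mM.

0.988 mM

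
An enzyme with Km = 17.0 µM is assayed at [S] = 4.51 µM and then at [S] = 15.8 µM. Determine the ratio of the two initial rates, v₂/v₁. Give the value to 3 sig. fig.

The fractional saturations are [S]/(Km+[S]) = 4.51/21.51 = 0.2097 and 15.8/32.80 = 0.4817.
v₂/v₁ is just their ratio: 0.4817/0.2097 = 2.30.

2.30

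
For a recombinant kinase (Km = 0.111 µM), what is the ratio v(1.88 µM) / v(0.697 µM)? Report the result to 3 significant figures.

The fractional saturations are [S]/(Km+[S]) = 0.697/0.8080 = 0.8626 and 1.88/1.991 = 0.9442.
v₂/v₁ is just their ratio: 0.9442/0.8626 = 1.09.

1.09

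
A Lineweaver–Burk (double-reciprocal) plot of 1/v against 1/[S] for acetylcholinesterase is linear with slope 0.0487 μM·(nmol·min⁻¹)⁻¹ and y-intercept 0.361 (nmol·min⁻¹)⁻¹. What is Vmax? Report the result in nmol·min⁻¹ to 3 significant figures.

2.77 nmol·min⁻¹

The y-intercept of a Lineweaver–Burk plot equals 1/Vmax, so Vmax = 1/0.361 = 2.77 nmol·min⁻¹.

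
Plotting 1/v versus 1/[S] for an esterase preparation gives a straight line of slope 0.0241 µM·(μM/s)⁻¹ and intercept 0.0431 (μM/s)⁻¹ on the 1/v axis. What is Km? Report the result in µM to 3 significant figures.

0.559 µM

y-intercept = 1/Vmax ⇒ Vmax = 23.2 μM/s; slope = Km/Vmax ⇒ Km = slope × Vmax.
Km = 0.0241 × 23.2 = 0.559 µM.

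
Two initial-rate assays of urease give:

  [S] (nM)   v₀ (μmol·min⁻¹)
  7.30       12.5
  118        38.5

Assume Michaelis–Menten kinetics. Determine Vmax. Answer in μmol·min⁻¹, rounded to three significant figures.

44.6 μmol·min⁻¹

From v = Vmax[S]/(Km+[S]), each point gives Vmax = v(Km+[S])/[S].
Equating: 12.5(Km+7.30)/7.30 = 38.5(Km+118)/118.
1.712·Km + 12.5 = 0.3263·Km + 38.5, so (1.712 − 0.3263)·Km = 38.5 − 12.5.
Km = 26.00/1.386 = 18.8 nM; then Vmax = 12.5(18.8+7.30)/7.30 = 44.6 μmol·min⁻¹.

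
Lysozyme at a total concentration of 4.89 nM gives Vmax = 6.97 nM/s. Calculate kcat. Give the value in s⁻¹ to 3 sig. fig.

1.43 s⁻¹

kcat = Vmax/[E]total = 6.97 nM/s / 4.89 nM = 1.43 s⁻¹.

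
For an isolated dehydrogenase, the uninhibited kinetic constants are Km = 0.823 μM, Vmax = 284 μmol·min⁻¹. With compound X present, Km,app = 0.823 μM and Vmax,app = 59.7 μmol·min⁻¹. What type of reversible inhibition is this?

noncompetitive

Vmax decreases (284 → 59.7 μmol·min⁻¹) while Km is unchanged — pure noncompetitive inhibition.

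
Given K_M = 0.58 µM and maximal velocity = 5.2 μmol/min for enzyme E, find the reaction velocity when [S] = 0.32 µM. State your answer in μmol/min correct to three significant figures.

1.85 μmol/min

v = Vmax·[S]/(Km + [S]) = 5.2 × 0.32 / (0.58 + 0.32)
  = 1.664 / 0.9000 = 1.85 μmol/min.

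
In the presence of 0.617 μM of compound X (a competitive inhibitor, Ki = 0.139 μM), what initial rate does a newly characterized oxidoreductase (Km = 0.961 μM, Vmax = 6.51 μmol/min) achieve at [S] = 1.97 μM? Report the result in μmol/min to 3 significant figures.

1.78 μmol/min

α = 1 + [I]/Ki = 1 + 0.617/0.139 = 5.439.
For a competitive inhibitor, Vmax is unchanged and the apparent Km becomes α·Km: Km,app = 5.23 μM, Vmax,app = 6.51 μmol/min.
v = Vmax,app·[S]/(Km,app + [S]) = 6.51 × 1.97/(5.23 + 1.97) = 1.78 μmol/min.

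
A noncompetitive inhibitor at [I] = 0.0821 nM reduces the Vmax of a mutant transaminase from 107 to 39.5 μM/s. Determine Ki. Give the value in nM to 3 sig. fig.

Noncompetitive: Vmax,app = Vmax/α with α = 1 + [I]/Ki.
α = Vmax/Vmax,app = 107/39.5 = 2.709.
Ki = [I]/(α − 1) = 0.0821/1.709 = 0.0480 nM.

0.0480 nM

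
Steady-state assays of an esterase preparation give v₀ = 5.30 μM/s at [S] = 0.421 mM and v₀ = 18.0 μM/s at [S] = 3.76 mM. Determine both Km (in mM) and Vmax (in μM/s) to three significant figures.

Km = 1.63 mM; Vmax = 25.8 μM/s

From v = Vmax[S]/(Km+[S]), each point gives Vmax = v(Km+[S])/[S].
Equating: 5.30(Km+0.421)/0.421 = 18.0(Km+3.76)/3.76.
12.59·Km + 5.30 = 4.787·Km + 18.0, so (12.59 − 4.787)·Km = 18.0 − 5.30.
Km = 12.70/7.802 = 1.63 mM; then Vmax = 5.30(1.63+0.421)/0.421 = 25.8 μM/s.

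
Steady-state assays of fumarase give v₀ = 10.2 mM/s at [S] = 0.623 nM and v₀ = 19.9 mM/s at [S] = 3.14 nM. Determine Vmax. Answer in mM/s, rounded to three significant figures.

In reciprocal form, 1/v = (Km/Vmax)·(1/[S]) + 1/Vmax. The two points give (1/[S], 1/v) = (1.605, 0.09804) and (0.3185, 0.05025).
Slope = (0.09804 − 0.05025)/(1.605 − 0.3185) = 0.03714; intercept = 0.09804 − 0.03714×1.605 = 0.03842.
Vmax = 1/intercept = 26.0 mM/s; Km = slope × Vmax = 0.03714 × 26.0 = 0.967 nM.

26.0 mM/s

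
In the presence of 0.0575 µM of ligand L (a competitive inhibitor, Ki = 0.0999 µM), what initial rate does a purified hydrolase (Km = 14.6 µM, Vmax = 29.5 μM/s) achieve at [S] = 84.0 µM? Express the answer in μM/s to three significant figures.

23.2 μM/s

With α = 1 + [I]/Ki = 1 + 0.0575/0.0999 = 1.576, the competitive rate law is v = Vmax[S] / (αKm + [S]).
v = 29.5×84.0 / (1.576×14.6 + 84.0) = 2478/107.0 = 23.2 μM/s.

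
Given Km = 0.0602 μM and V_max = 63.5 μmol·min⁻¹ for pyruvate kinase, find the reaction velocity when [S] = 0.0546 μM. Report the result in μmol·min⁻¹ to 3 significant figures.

30.2 μmol·min⁻¹

v = Vmax·[S]/(Km + [S]) = 63.5 × 0.0546 / (0.0602 + 0.0546)
  = 3.467 / 0.1148 = 30.2 μmol·min⁻¹.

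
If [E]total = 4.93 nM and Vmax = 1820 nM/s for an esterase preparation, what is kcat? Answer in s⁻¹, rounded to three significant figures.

369 s⁻¹

kcat = Vmax/[E]total = 1820 nM/s / 4.93 nM = 369 s⁻¹.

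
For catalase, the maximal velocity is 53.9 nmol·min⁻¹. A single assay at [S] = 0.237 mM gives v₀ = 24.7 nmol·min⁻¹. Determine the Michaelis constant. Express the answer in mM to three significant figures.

v/Vmax = 24.7/53.9 = 0.4583 = [S]/(Km+[S]).
So Km + [S] = [S]/0.4583 = 0.5172 mM, giving Km = 0.5172 − 0.237 = 0.280 mM.

0.280 mM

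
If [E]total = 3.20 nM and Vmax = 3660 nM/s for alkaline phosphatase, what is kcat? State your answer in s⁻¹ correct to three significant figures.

1140 s⁻¹

kcat = Vmax/[E]total = 3660 nM/s / 3.20 nM = 1140 s⁻¹.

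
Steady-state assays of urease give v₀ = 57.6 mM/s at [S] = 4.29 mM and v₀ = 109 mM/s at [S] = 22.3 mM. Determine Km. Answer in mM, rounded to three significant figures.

6.02 mM

In reciprocal form, 1/v = (Km/Vmax)·(1/[S]) + 1/Vmax. The two points give (1/[S], 1/v) = (0.2331, 0.01736) and (0.04484, 0.009174).
Slope = (0.01736 − 0.009174)/(0.2331 − 0.04484) = 0.04349; intercept = 0.01736 − 0.04349×0.2331 = 0.007224.
Vmax = 1/intercept = 138 mM/s; Km = slope × Vmax = 0.04349 × 138 = 6.02 mM.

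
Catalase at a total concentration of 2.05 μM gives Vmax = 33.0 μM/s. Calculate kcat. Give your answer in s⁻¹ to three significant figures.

16.1 s⁻¹

kcat = Vmax/[E]total = 33.0 μM/s / 2.05 μM = 16.1 s⁻¹.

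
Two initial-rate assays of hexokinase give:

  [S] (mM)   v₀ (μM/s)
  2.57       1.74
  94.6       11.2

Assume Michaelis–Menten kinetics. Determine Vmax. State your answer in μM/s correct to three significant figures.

In reciprocal form, 1/v = (Km/Vmax)·(1/[S]) + 1/Vmax. The two points give (1/[S], 1/v) = (0.3891, 0.5747) and (0.01057, 0.08929).
Slope = (0.5747 − 0.08929)/(0.3891 − 0.01057) = 1.282; intercept = 0.5747 − 1.282×0.3891 = 0.07573.
Vmax = 1/intercept = 13.2 μM/s; Km = slope × Vmax = 1.282 × 13.2 = 16.9 mM.

13.2 μM/s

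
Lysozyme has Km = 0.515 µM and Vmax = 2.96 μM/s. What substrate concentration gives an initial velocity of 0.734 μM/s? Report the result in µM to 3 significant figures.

The required fractional saturation is v/Vmax = 0.734/2.96 = 0.2480.
Then [S]/(Km+[S]) = 0.2480 ⇒ [S] = 0.515 × 0.2480/(1 − 0.2480) = 0.170 µM.

0.170 µM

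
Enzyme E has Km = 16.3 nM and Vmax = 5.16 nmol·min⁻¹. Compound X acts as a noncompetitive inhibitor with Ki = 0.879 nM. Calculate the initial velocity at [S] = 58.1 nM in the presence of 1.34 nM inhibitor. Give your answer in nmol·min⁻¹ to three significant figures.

With α = 1 + [I]/Ki = 1 + 1.34/0.879 = 2.524, the noncompetitive rate law is v = (Vmax/α)·[S] / (Km + [S]).
v = (5.16/2.524)×58.1 / (16.3 + 58.1) = 118.8/74.40 = 1.60 nmol·min⁻¹.

1.60 nmol·min⁻¹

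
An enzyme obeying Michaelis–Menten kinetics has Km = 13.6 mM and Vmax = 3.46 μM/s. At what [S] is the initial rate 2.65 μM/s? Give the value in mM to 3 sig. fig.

44.5 mM

The required fractional saturation is v/Vmax = 2.65/3.46 = 0.7659.
Then [S]/(Km+[S]) = 0.7659 ⇒ [S] = 13.6 × 0.7659/(1 − 0.7659) = 44.5 mM.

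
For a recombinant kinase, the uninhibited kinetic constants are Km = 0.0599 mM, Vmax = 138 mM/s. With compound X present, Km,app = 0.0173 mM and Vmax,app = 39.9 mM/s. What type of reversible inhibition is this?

Both Km and Vmax decrease by the same factor (~3.46-fold) — characteristic of uncompetitive inhibition.

uncompetitive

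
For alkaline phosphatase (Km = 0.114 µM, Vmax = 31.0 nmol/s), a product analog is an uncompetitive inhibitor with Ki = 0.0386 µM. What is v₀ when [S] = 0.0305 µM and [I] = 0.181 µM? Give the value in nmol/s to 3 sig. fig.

3.29 nmol/s

With α = 1 + [I]/Ki = 1 + 0.181/0.0386 = 5.689, the uncompetitive rate law is v = (Vmax/α)·[S] / (Km/α + [S]).
v = (31.0/5.689)×0.0305 / (0.114/5.689 + 0.0305) = 0.1662/0.05054 = 3.29 nmol/s.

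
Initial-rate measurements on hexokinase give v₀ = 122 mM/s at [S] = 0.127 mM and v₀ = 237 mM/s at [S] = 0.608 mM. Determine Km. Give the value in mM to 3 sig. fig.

From v = Vmax[S]/(Km+[S]), each point gives Vmax = v(Km+[S])/[S].
Equating: 122(Km+0.127)/0.127 = 237(Km+0.608)/0.608.
960.6·Km + 122 = 389.8·Km + 237, so (960.6 − 389.8)·Km = 237 − 122.
Km = 115.0/570.8 = 0.201 mM; then Vmax = 122(0.201+0.127)/0.127 = 316 mM/s.

0.201 mM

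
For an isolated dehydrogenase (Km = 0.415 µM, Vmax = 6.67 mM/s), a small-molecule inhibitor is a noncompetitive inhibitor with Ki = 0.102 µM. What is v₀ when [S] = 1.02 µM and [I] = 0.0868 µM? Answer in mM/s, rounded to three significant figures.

α = 1 + [I]/Ki = 1 + 0.0868/0.102 = 1.851.
For a noncompetitive inhibitor, Vmax is reduced to Vmax/α while Km is unchanged: Km,app = 0.415 µM, Vmax,app = 3.60 mM/s.
v = Vmax,app·[S]/(Km,app + [S]) = 3.60 × 1.02/(0.415 + 1.02) = 2.56 mM/s.

2.56 mM/s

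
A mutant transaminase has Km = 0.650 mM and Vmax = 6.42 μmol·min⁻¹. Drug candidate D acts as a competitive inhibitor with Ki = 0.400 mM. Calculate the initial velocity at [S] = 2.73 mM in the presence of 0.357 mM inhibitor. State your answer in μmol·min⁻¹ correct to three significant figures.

4.43 μmol·min⁻¹

α = 1 + [I]/Ki = 1 + 0.357/0.400 = 1.892.
For a competitive inhibitor, Vmax is unchanged and the apparent Km becomes α·Km: Km,app = 1.23 mM, Vmax,app = 6.42 μmol·min⁻¹.
v = Vmax,app·[S]/(Km,app + [S]) = 6.42 × 2.73/(1.23 + 2.73) = 4.43 μmol·min⁻¹.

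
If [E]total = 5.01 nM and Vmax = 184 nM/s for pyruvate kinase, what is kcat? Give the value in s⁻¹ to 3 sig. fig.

36.7 s⁻¹

kcat = Vmax/[E]total = 184 nM/s / 5.01 nM = 36.7 s⁻¹.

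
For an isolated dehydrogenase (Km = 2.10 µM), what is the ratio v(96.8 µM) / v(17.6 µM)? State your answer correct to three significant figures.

The fractional saturations are [S]/(Km+[S]) = 17.6/19.70 = 0.8934 and 96.8/98.90 = 0.9788.
v₂/v₁ is just their ratio: 0.9788/0.8934 = 1.10.

1.10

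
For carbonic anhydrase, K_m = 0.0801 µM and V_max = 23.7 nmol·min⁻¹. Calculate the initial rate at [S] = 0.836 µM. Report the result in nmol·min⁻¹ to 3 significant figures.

[S]/(Km+[S]) = 0.836/0.9161 = 0.9126, the fractional saturation.
v = 0.9126 × Vmax = 0.9126 × 23.7 = 21.6 nmol·min⁻¹.

21.6 nmol·min⁻¹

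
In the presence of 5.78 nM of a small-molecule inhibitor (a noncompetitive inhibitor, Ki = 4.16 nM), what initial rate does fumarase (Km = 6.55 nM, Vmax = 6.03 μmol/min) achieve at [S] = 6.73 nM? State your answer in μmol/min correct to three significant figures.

1.28 μmol/min

With α = 1 + [I]/Ki = 1 + 5.78/4.16 = 2.389, the noncompetitive rate law is v = (Vmax/α)·[S] / (Km + [S]).
v = (6.03/2.389)×6.73 / (6.55 + 6.73) = 16.98/13.28 = 1.28 μmol/min.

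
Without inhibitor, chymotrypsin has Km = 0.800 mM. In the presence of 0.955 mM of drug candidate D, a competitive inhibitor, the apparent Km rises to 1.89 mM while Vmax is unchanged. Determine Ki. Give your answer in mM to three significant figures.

Competitive: Km,app = α·Km with α = 1 + [I]/Ki.
α = Km,app/Km = 1.89/0.800 = 2.362.
Ki = [I]/(α − 1) = 0.955/1.362 = 0.701 mM.

0.701 mM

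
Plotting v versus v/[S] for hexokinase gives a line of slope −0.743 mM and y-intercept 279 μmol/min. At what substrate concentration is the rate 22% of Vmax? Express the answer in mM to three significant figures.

0.210 mM

The Eadie–Hofstee slope gives Km = 0.743 mM (slope = −Km).
v/Vmax = [S]/(Km+[S]) = 0.22 ⇒ [S] = Km·0.22/(1−0.22) = 0.743 × 0.2821 = 0.210 mM.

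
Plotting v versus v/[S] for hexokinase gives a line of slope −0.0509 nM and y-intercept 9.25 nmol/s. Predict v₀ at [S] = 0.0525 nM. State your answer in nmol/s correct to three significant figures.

In the Eadie–Hofstee form v = Vmax − Km·(v/[S]), the slope is −Km and the intercept is Vmax, so Km = 0.0509 nM and Vmax = 9.25 nmol/s.
v = 9.25 × 0.0525/(0.0509 + 0.0525) = 4.70 nmol/s.

4.70 nmol/s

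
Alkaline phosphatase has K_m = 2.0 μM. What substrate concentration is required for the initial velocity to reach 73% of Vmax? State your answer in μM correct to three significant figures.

v/Vmax = [S]/(Km+[S]) = 0.73, so [S] = Km·0.73/(1 − 0.73) = 2.0 × 2.704.
[S] = 5.41 μM.

5.41 μM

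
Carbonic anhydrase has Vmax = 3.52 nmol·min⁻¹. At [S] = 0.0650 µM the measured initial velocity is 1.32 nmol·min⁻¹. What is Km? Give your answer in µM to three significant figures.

0.108 µM

v/Vmax = 1.32/3.52 = 0.3750 = [S]/(Km+[S]).
So Km + [S] = [S]/0.3750 = 0.1733 µM, giving Km = 0.1733 − 0.0650 = 0.108 µM.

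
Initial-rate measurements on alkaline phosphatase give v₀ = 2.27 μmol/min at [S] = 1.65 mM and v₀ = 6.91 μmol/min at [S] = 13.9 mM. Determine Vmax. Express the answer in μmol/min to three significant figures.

In reciprocal form, 1/v = (Km/Vmax)·(1/[S]) + 1/Vmax. The two points give (1/[S], 1/v) = (0.6061, 0.4405) and (0.07194, 0.1447).
Slope = (0.4405 − 0.1447)/(0.6061 − 0.07194) = 0.5538; intercept = 0.4405 − 0.5538×0.6061 = 0.1049.
Vmax = 1/intercept = 9.54 μmol/min; Km = slope × Vmax = 0.5538 × 9.54 = 5.28 mM.

9.54 μmol/min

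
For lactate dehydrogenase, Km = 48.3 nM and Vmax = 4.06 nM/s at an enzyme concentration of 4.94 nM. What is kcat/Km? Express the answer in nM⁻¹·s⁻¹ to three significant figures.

0.0170 nM⁻¹·s⁻¹

kcat = Vmax/[E]total = 4.06/4.94 = 0.822 s⁻¹.
kcat/Km = 0.822/48.3 = 0.0170 nM⁻¹·s⁻¹.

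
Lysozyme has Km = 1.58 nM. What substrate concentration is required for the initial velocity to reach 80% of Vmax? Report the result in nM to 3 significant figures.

v/Vmax = [S]/(Km+[S]) = 0.8, so [S] = Km·0.8/(1 − 0.8) = 1.58 × 4.000.
[S] = 6.32 nM.

6.32 nM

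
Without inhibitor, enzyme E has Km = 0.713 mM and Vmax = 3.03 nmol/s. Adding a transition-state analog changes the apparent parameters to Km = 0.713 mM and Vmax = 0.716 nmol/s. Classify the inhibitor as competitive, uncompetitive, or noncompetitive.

noncompetitive

Vmax decreases (3.03 → 0.716 nmol/s) while Km is unchanged — pure noncompetitive inhibition.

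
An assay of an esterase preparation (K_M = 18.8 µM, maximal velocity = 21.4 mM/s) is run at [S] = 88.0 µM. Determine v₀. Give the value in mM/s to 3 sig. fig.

17.6 mM/s

[S]/(Km+[S]) = 88.0/106.8 = 0.8240, the fractional saturation.
v = 0.8240 × Vmax = 0.8240 × 21.4 = 17.6 mM/s.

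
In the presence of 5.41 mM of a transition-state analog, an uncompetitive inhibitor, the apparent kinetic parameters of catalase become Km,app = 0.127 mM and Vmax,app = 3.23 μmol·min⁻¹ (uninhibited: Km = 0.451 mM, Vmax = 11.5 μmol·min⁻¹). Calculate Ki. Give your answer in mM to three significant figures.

2.11 mM

Uncompetitive: Vmax,app = Vmax/α (and Km,app = Km/α) with α = 1 + [I]/Ki.
α = Vmax/Vmax,app = 11.5/3.23 = 3.560.
Since α = 1 + [I]/Ki, [I]/Ki = 3.560 − 1 = 2.560 and Ki = 5.41/2.560 = 2.11 mM.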